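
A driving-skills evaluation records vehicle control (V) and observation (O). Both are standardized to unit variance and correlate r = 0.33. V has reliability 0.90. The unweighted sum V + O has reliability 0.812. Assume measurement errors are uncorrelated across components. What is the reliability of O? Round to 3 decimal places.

Var(V+O) = 2 + 2·0.33 = 2.660.
True-score variance = ρ_V + ρ_O + 2·0.33, so 0.812 = (0.90 + ρ_O + 0.66) / 2.660.
ρ_O = 0.812·2.660 − 0.90 − 0.66 = 0.600.

0.600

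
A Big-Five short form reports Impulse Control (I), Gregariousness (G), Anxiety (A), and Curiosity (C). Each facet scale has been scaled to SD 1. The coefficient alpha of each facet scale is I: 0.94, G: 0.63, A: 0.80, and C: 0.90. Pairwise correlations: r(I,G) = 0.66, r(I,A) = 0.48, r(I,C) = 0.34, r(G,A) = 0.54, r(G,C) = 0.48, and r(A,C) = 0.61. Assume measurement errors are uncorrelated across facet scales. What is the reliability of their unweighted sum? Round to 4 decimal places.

Var(I+G+A+C) = 4 + 2·[0.66 + 0.48 + 0.34 + 0.54 + 0.48 + 0.61] = 4 + 6.22 = 10.22.
With uncorrelated errors the cross-covariances are all true-score covariance, so they carry over unchanged; only the diagonal terms shrink to ρᵢσᵢ².
True-score variance = [0.94 + 0.63 + 0.80 + 0.90] + 6.22 = 3.27 + 6.22 = 9.49.
Reliability = 9.49 / 10.22 = 0.9286.

0.9286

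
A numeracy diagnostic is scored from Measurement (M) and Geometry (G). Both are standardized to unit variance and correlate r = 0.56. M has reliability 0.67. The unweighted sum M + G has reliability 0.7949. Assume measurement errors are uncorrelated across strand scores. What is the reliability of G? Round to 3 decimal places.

0.690

Var(M+G) = 2 + 2·0.56 = 3.120.
True-score variance = ρ_M + ρ_G + 2·0.56, so 0.7949 = (0.67 + ρ_G + 1.12) / 3.120.
ρ_G = 0.7949·3.120 − 0.67 − 1.12 = 0.690.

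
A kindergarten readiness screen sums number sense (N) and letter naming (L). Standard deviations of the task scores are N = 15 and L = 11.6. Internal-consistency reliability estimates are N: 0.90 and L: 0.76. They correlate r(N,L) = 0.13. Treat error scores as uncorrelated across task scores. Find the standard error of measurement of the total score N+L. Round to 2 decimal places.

7.40

Var(total) = 359.56 + 45.24 = 404.8.
True-score variance = 304.766 + 45.24 = 350.006, so reliability = 0.8646.
Error variance = 404.8 − 350.006 = 54.7944; SEM = √54.7944 = 7.40.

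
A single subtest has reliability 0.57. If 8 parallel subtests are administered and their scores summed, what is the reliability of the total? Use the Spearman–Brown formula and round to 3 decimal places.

ρ_k = kρ / (1 + (k−1)ρ) = 8·0.57 / (1 + 7·0.57) = 4.560 / 4.990 = 0.914.

0.914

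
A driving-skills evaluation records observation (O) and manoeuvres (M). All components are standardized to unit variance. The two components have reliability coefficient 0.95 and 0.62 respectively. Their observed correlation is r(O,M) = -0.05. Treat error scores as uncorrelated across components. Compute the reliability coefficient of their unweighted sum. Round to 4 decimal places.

0.7737

Var(O+M) = 2 + 2·[(-0.05)] = 2 − 0.1 = 1.9.
Because errors are independent across components, Cov(Tᵢ,Tⱼ) = Cov(Xᵢ,Xⱼ); the off-diagonal part of the true-score variance is the same as above.
True-score variance = [0.95 + 0.62] − 0.1 = 1.57 − 0.1 = 1.47.
Reliability = 1.47 / 1.9 = 0.7737.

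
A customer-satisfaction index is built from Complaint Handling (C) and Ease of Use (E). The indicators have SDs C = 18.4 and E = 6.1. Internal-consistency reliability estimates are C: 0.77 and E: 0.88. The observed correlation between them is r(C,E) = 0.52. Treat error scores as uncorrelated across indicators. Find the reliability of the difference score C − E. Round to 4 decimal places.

Var(C−E) = 18.4² + 6.1² − 2·18.4·6.1·0.52 = 375.77 − 116.73 = 259.04.
Because errors are independent across components, Cov(Tᵢ,Tⱼ) = Cov(Xᵢ,Xⱼ); the off-diagonal part of the true-score variance is the same as above.
True-score variance = [18.4²·0.77 + 6.1²·0.88] − 116.73 = 293.436 − 116.73 = 176.706.
Reliability = 176.706 / 259.04 = 0.6822.

0.6822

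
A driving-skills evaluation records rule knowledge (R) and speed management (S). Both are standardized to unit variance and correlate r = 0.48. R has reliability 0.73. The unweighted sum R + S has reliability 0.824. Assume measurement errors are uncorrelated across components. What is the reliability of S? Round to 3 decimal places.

0.749

Var(R+S) = 2 + 2·0.48 = 2.960.
True-score variance = ρ_R + ρ_S + 2·0.48, so 0.824 = (0.73 + ρ_S + 0.96) / 2.960.
ρ_S = 0.824·2.960 − 0.73 − 0.96 = 0.749.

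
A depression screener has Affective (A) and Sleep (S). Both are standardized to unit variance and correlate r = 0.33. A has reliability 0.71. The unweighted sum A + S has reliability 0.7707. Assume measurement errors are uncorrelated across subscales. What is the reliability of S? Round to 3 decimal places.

Var(A+S) = 2 + 2·0.33 = 2.660.
True-score variance = ρ_A + ρ_S + 2·0.33, so 0.7707 = (0.71 + ρ_S + 0.66) / 2.660.
ρ_S = 0.7707·2.660 − 0.71 − 0.66 = 0.680.

0.680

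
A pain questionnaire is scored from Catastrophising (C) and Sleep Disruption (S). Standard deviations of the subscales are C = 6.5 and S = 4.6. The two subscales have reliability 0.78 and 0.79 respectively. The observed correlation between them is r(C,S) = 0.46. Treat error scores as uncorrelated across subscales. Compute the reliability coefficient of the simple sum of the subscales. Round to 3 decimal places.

Var(C+S) = 6.5² + 4.6² + 2·[6.5·4.6·0.46] = 63.41 + 27.508 = 90.918.
With uncorrelated errors the cross-covariances are all true-score covariance, so they carry over unchanged; only the diagonal terms shrink to ρᵢσᵢ².
True-score variance = [6.5²·0.78 + 4.6²·0.79] + 27.508 = 49.6714 + 27.508 = 77.1794.
Reliability = 77.1794 / 90.918 = 0.849.

0.849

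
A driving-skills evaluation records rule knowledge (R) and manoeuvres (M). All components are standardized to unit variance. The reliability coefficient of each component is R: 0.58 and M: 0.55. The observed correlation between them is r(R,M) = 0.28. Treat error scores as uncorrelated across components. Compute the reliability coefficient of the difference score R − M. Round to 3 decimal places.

0.396

Var(R−M) = 1 + 1 − 2·0.28 = 2 − 0.56 = 1.44.
Because errors are independent across components, Cov(Tᵢ,Tⱼ) = Cov(Xᵢ,Xⱼ); the off-diagonal part of the true-score variance is the same as above.
True-score variance = [0.58 + 0.55] − 0.56 = 1.13 − 0.56 = 0.57.
Reliability = 0.57 / 1.44 = 0.396.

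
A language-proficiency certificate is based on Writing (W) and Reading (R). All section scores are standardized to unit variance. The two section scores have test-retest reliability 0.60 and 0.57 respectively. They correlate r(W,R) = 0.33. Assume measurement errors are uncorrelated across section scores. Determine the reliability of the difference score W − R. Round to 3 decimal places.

Var(W−R) = 1 + 1 − 2·0.33 = 2 − 0.66 = 1.34.
With uncorrelated errors the cross-covariances are all true-score covariance, so they carry over unchanged; only the diagonal terms shrink to ρᵢσᵢ².
True-score variance = [0.60 + 0.57] − 0.66 = 1.17 − 0.66 = 0.51.
Reliability = 0.51 / 1.34 = 0.381.

0.381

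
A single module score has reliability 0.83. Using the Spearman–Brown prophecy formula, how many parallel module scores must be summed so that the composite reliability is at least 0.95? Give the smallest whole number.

k ≥ ρ*(1−ρ₁)/(ρ₁(1−ρ*)) = 0.95·0.17 / (0.83·0.05) = 3.892.
Smallest integer k = 4.

4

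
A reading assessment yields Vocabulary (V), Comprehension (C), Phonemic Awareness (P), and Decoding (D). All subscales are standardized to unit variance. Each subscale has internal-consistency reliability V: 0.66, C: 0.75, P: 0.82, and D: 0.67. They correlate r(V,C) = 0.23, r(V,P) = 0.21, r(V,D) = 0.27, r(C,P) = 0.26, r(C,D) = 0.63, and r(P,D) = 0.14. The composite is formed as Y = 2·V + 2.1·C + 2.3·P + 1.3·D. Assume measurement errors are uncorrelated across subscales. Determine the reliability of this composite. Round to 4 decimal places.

0.8553

Var(Y) = 2² + 2.1² + 2.3² + 1.3² + 2·[4.2·0.23 + 4.6·0.21 + 2.6·0.27 + 4.83·0.26 + 2.73·0.63 + 2.99·0.14] = 15.39 + 12.0566 = 27.4466.
Under uncorrelated errors the observed covariances equal the true-score covariances, so only the own-variance terms attenuate.
True-score variance = [2²·0.66 + 2.1²·0.75 + 2.3²·0.82 + 1.3²·0.67] + 12.0566 = 11.4176 + 12.0566 = 23.4742.
Reliability = 23.4742 / 27.4466 = 0.8553.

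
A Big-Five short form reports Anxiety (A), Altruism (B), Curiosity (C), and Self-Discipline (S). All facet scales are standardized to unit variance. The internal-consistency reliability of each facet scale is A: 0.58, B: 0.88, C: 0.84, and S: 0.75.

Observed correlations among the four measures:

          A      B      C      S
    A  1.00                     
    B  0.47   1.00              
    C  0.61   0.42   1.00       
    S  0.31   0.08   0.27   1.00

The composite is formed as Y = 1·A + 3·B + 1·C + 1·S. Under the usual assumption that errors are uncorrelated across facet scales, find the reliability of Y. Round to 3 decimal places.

0.905

Var(Y) = 1 + 3² + 1 + 1 + 2·[3·0.47 + 0.61 + 0.31 + 3·0.42 + 3·0.08 + 0.27] = 12 + 8.2 = 20.2.
Under uncorrelated errors the observed covariances equal the true-score covariances, so only the own-variance terms attenuate.
True-score variance = [0.58 + 3²·0.88 + 0.84 + 0.75] + 8.2 = 10.09 + 8.2 = 18.29.
Reliability = 18.29 / 20.2 = 0.905.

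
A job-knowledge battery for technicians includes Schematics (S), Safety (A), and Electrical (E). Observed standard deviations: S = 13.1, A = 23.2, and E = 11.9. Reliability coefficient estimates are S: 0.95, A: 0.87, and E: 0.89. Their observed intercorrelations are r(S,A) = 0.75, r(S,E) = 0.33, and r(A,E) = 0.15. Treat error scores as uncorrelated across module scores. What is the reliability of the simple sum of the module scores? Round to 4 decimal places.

0.9370

Var(S+A+E) = 13.1² + 23.2² + 11.9² + 2·[13.1·23.2·0.75 + 13.1·11.9·0.33 + 23.2·11.9·0.15] = 851.46 + 641.591 = 1493.05.
Under uncorrelated errors the observed covariances equal the true-score covariances, so only the own-variance terms attenuate.
True-score variance = [13.1²·0.95 + 23.2²·0.87 + 11.9²·0.89] + 641.591 = 757.331 + 641.591 = 1398.92.
Reliability = 1398.92 / 1493.05 = 0.9370.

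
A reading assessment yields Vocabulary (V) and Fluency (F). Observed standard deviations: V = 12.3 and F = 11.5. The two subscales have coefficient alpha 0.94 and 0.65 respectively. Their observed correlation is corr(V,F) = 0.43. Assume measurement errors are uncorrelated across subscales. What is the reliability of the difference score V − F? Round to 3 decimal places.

0.658

Var(V−F) = 12.3² + 11.5² − 2·12.3·11.5·0.43 = 283.54 − 121.647 = 161.893.
Because errors are independent across components, Cov(Tᵢ,Tⱼ) = Cov(Xᵢ,Xⱼ); the off-diagonal part of the true-score variance is the same as above.
True-score variance = [12.3²·0.94 + 11.5²·0.65] − 121.647 = 228.175 − 121.647 = 106.528.
Reliability = 106.528 / 161.893 = 0.658.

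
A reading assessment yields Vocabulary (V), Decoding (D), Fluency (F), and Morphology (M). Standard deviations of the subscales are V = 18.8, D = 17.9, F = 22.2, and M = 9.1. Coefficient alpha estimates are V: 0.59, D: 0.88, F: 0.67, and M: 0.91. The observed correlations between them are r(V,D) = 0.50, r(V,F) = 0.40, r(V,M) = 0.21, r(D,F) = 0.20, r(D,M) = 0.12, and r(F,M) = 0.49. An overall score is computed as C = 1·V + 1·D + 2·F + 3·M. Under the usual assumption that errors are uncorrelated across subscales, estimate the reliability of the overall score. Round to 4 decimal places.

0.8555

Var(C) = 18.8² + 17.9² + 2²·22.2² + 3²·9.1² + 2·[18.8·17.9·0.50 + 2·18.8·22.2·0.40 + 3·18.8·9.1·0.21 + 2·17.9·22.2·0.20 + 3·17.9·9.1·0.12 + 6·22.2·9.1·0.49] = 3390.5 + 2842.92 = 6233.42.
Because errors are independent across components, Cov(Tᵢ,Tⱼ) = Cov(Xᵢ,Xⱼ); the off-diagonal part of the true-score variance is the same as above.
True-score variance = [18.8²·0.59 + 17.9²·0.88 + 2²·22.2²·0.67 + 3²·9.1²·0.91] + 2842.92 = 2489.52 + 2842.92 = 5332.43.
Reliability = 5332.43 / 6233.42 = 0.8555.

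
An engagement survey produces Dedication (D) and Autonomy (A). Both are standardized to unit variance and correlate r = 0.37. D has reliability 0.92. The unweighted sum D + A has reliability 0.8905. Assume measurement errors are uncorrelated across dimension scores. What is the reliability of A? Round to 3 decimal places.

0.780

Var(D+A) = 2 + 2·0.37 = 2.740.
True-score variance = ρ_D + ρ_A + 2·0.37, so 0.8905 = (0.92 + ρ_A + 0.74) / 2.740.
ρ_A = 0.8905·2.740 − 0.92 − 0.74 = 0.780.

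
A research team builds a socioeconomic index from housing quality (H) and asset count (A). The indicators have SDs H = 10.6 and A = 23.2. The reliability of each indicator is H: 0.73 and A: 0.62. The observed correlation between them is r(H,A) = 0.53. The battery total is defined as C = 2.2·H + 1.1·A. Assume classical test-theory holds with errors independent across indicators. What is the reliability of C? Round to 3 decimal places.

Var(C) = 2.2²·10.6² + 1.1²·23.2² + 2·[2.42·10.6·23.2·0.53] = 1195.09 + 630.834 = 1825.93.
With uncorrelated errors the cross-covariances are all true-score covariance, so they carry over unchanged; only the diagonal terms shrink to ρᵢσᵢ².
True-score variance = [2.2²·10.6²·0.73 + 1.1²·23.2²·0.62] + 630.834 = 800.778 + 630.834 = 1431.61.
Reliability = 1431.61 / 1825.93 = 0.784.

0.784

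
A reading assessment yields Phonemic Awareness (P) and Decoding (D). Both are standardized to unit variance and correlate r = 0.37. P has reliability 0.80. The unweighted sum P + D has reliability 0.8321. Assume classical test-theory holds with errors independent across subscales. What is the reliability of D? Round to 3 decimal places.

Var(P+D) = 2 + 2·0.37 = 2.740.
True-score variance = ρ_P + ρ_D + 2·0.37, so 0.8321 = (0.80 + ρ_D + 0.74) / 2.740.
ρ_D = 0.8321·2.740 − 0.80 − 0.74 = 0.740.

0.740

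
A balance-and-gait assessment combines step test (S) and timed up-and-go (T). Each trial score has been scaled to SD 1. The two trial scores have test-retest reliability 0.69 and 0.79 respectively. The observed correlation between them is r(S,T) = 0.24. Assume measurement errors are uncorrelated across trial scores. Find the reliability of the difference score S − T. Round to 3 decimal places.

Var(S−T) = 1 + 1 − 2·0.24 = 2 − 0.48 = 1.52.
Because errors are independent across components, Cov(Tᵢ,Tⱼ) = Cov(Xᵢ,Xⱼ); the off-diagonal part of the true-score variance is the same as above.
True-score variance = [0.69 + 0.79] − 0.48 = 1.48 − 0.48 = 1.
Reliability = 1 / 1.52 = 0.658.

0.658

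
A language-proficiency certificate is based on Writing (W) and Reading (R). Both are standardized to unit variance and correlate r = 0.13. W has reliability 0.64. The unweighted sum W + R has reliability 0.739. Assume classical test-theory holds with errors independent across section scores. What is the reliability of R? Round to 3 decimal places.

Var(W+R) = 2 + 2·0.13 = 2.260.
True-score variance = ρ_W + ρ_R + 2·0.13, so 0.739 = (0.64 + ρ_R + 0.26) / 2.260.
ρ_R = 0.739·2.260 − 0.64 − 0.26 = 0.770.

0.770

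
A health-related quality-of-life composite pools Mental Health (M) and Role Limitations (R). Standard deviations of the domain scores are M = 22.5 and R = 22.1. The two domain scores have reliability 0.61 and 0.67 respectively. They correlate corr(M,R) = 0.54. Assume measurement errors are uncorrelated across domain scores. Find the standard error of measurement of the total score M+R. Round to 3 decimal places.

18.937

Var(total) = 994.66 + 537.03 = 1531.69.
True-score variance = 636.047 + 537.03 = 1173.08, so reliability = 0.7659.
Error variance = 1531.69 − 1173.08 = 358.613; SEM = √358.613 = 18.937.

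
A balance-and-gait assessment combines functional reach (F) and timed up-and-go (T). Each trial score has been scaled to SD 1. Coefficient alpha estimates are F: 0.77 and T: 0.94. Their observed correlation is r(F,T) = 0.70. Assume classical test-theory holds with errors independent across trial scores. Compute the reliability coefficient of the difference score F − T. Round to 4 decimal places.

0.5167

Var(F−T) = 1 + 1 − 2·0.70 = 2 − 1.4 = 0.6.
With uncorrelated errors the cross-covariances are all true-score covariance, so they carry over unchanged; only the diagonal terms shrink to ρᵢσᵢ².
True-score variance = [0.77 + 0.94] − 1.4 = 1.71 − 1.4 = 0.31.
Reliability = 0.31 / 0.6 = 0.5167.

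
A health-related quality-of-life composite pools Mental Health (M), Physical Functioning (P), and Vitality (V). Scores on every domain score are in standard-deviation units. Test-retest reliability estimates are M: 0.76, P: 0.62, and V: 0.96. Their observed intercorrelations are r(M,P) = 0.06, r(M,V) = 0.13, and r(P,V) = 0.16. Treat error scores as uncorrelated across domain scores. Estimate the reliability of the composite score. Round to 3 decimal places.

Var(M+P+V) = 3 + 2·[0.06 + 0.13 + 0.16] = 3 + 0.7 = 3.7.
With uncorrelated errors the cross-covariances are all true-score covariance, so they carry over unchanged; only the diagonal terms shrink to ρᵢσᵢ².
True-score variance = [0.76 + 0.62 + 0.96] + 0.7 = 2.34 + 0.7 = 3.04.
Reliability = 3.04 / 3.7 = 0.822.

0.822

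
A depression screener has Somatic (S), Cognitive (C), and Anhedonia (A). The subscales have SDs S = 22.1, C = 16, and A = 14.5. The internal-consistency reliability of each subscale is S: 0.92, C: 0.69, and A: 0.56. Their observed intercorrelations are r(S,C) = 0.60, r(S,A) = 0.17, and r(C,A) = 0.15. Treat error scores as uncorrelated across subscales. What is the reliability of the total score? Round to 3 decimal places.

0.865

Var(S+C+A) = 22.1² + 16² + 14.5² + 2·[22.1·16·0.60 + 22.1·14.5·0.17 + 16·14.5·0.15] = 954.66 + 602.873 = 1557.53.
With uncorrelated errors the cross-covariances are all true-score covariance, so they carry over unchanged; only the diagonal terms shrink to ρᵢσᵢ².
True-score variance = [22.1²·0.92 + 16²·0.69 + 14.5²·0.56] + 602.873 = 743.717 + 602.873 = 1346.59.
Reliability = 1346.59 / 1557.53 = 0.865.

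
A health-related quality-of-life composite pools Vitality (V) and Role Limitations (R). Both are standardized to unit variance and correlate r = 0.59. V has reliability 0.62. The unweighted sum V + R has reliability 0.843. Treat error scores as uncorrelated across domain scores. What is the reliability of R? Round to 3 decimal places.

0.881

Var(V+R) = 2 + 2·0.59 = 3.180.
True-score variance = ρ_V + ρ_R + 2·0.59, so 0.843 = (0.62 + ρ_R + 1.18) / 3.180.
ρ_R = 0.843·3.180 − 0.62 − 1.18 = 0.881.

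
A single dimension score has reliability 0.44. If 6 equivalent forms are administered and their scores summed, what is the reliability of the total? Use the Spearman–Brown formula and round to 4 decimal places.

ρ_k = kρ / (1 + (k−1)ρ) = 6·0.44 / (1 + 5·0.44) = 2.640 / 3.200 = 0.8250.

0.8250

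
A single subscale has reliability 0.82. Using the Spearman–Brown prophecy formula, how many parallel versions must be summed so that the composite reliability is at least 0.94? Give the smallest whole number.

4

k ≥ ρ*(1−ρ₁)/(ρ₁(1−ρ*)) = 0.94·0.18 / (0.82·0.06) = 3.439.
Smallest integer k = 4.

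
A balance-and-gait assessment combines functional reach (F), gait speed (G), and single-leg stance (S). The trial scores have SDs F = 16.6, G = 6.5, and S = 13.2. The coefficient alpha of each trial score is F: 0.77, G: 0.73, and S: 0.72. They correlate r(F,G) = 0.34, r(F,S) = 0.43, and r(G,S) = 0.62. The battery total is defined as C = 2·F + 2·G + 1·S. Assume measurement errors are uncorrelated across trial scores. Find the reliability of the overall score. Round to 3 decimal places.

0.851

Var(C) = 2²·16.6² + 2²·6.5² + 13.2² + 2·[4·16.6·6.5·0.34 + 2·16.6·13.2·0.43 + 2·6.5·13.2·0.62] = 1445.48 + 883.158 = 2328.64.
With uncorrelated errors the cross-covariances are all true-score covariance, so they carry over unchanged; only the diagonal terms shrink to ρᵢσᵢ².
True-score variance = [2²·16.6²·0.77 + 2²·6.5²·0.73 + 13.2²·0.72] + 883.158 = 1097.55 + 883.158 = 1980.71.
Reliability = 1980.71 / 2328.64 = 0.851.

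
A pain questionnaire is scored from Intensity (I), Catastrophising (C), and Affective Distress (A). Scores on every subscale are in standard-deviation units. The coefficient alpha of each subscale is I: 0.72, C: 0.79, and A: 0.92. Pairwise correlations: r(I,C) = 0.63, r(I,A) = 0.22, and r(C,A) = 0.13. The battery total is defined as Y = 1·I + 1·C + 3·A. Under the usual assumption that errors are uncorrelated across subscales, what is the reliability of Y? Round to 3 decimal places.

0.916

Var(Y) = 1 + 1 + 3² + 2·[0.63 + 3·0.22 + 3·0.13] = 11 + 3.36 = 14.36.
With uncorrelated errors the cross-covariances are all true-score covariance, so they carry over unchanged; only the diagonal terms shrink to ρᵢσᵢ².
True-score variance = [0.72 + 0.79 + 3²·0.92] + 3.36 = 9.79 + 3.36 = 13.15.
Reliability = 13.15 / 14.36 = 0.916.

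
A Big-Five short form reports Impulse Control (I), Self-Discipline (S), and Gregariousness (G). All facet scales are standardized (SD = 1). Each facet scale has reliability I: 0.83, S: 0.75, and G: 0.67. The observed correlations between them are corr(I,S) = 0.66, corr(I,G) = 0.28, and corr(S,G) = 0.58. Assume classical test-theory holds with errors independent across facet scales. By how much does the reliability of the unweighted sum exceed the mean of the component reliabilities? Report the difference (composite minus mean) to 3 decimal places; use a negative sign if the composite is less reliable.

0.126

Var(sum) = 3 + 3.04 = 6.04; true-score variance = 2.25 + 3.04 = 5.29; composite reliability = 0.8758.
Mean component reliability = 0.7500.
Difference = 0.8758 − 0.7500 = 0.126.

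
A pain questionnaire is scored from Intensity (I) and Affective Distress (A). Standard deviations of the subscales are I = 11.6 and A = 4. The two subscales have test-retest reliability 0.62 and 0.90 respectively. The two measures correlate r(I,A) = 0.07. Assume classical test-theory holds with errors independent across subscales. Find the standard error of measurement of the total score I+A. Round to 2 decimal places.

7.26

Var(total) = 150.56 + 6.496 = 157.056.
True-score variance = 97.8272 + 6.496 = 104.323, so reliability = 0.6642.
Error variance = 157.056 − 104.323 = 52.7328; SEM = √52.7328 = 7.26.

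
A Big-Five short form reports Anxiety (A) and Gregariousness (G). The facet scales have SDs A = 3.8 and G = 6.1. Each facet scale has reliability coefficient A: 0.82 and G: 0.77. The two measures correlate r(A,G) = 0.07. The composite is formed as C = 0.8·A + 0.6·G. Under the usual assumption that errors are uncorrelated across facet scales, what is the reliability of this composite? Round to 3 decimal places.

0.804

Var(C) = 0.8²·3.8² + 0.6²·6.1² + 2·[0.48·3.8·6.1·0.07] = 22.6372 + 1.5577 = 24.1949.
With uncorrelated errors the cross-covariances are all true-score covariance, so they carry over unchanged; only the diagonal terms shrink to ρᵢσᵢ².
True-score variance = [0.8²·3.8²·0.82 + 0.6²·6.1²·0.77] + 1.5577 = 17.8927 + 1.5577 = 19.4504.
Reliability = 19.4504 / 24.1949 = 0.804.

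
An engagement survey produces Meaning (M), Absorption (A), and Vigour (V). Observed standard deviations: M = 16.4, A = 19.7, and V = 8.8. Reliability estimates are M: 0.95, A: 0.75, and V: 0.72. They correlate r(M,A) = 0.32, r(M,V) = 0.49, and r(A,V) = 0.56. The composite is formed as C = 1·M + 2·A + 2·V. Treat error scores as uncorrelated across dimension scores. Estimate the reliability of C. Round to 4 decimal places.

Var(C) = 16.4² + 2²·19.7² + 2²·8.8² + 2·[2·16.4·19.7·0.32 + 2·16.4·8.8·0.49 + 4·19.7·8.8·0.56] = 2131.08 + 1473.06 = 3604.14.
With uncorrelated errors the cross-covariances are all true-score covariance, so they carry over unchanged; only the diagonal terms shrink to ρᵢσᵢ².
True-score variance = [16.4²·0.95 + 2²·19.7²·0.75 + 2²·8.8²·0.72] + 1473.06 = 1642.81 + 1473.06 = 3115.87.
Reliability = 3115.87 / 3604.14 = 0.8645.

0.8645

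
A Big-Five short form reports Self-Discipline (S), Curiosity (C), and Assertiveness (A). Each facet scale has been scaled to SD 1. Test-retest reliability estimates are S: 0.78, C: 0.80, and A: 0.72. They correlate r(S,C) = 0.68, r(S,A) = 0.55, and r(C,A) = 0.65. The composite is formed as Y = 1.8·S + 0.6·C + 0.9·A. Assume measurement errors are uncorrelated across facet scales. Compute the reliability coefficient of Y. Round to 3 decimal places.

Var(Y) = 1.8² + 0.6² + 0.9² + 2·[1.08·0.68 + 1.62·0.55 + 0.54·0.65] = 4.41 + 3.9528 = 8.3628.
Because errors are independent across components, Cov(Tᵢ,Tⱼ) = Cov(Xᵢ,Xⱼ); the off-diagonal part of the true-score variance is the same as above.
True-score variance = [1.8²·0.78 + 0.6²·0.80 + 0.9²·0.72] + 3.9528 = 3.3984 + 3.9528 = 7.3512.
Reliability = 7.3512 / 8.3628 = 0.879.

0.879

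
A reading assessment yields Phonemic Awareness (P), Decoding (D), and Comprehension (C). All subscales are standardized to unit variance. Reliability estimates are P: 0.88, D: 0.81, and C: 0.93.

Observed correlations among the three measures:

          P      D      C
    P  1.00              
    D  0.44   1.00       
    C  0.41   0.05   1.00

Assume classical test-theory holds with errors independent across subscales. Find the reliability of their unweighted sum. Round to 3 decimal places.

Var(P+D+C) = 3 + 2·[0.44 + 0.41 + 0.05] = 3 + 1.8 = 4.8.
With uncorrelated errors the cross-covariances are all true-score covariance, so they carry over unchanged; only the diagonal terms shrink to ρᵢσᵢ².
True-score variance = [0.88 + 0.81 + 0.93] + 1.8 = 2.62 + 1.8 = 4.42.
Reliability = 4.42 / 4.8 = 0.921.

0.921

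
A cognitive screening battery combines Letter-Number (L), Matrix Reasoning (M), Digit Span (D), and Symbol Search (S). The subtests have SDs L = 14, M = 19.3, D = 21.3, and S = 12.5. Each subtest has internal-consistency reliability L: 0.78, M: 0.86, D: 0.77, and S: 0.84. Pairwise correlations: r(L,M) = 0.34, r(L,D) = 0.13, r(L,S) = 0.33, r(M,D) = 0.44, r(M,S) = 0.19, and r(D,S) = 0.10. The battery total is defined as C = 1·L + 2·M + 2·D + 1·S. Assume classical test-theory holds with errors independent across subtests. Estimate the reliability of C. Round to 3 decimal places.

Var(C) = 14² + 2²·19.3² + 2²·21.3² + 12.5² + 2·[2·14·19.3·0.34 + 2·14·21.3·0.13 + 14·12.5·0.33 + 4·19.3·21.3·0.44 + 2·19.3·12.5·0.19 + 2·21.3·12.5·0.10] = 3656.97 + 2374.92 = 6031.89.
With uncorrelated errors the cross-covariances are all true-score covariance, so they carry over unchanged; only the diagonal terms shrink to ρᵢσᵢ².
True-score variance = [14²·0.78 + 2²·19.3²·0.86 + 2²·21.3²·0.77 + 12.5²·0.84] + 2374.92 = 2962.86 + 2374.92 = 5337.78.
Reliability = 5337.78 / 6031.89 = 0.885.

0.885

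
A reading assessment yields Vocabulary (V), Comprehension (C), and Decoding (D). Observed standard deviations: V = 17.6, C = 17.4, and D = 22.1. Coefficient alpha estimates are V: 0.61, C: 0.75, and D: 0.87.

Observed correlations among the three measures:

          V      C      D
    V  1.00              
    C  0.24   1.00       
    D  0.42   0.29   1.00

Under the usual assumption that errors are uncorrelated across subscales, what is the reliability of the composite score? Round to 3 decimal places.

Var(V+C+D) = 17.6² + 17.4² + 22.1² + 2·[17.6·17.4·0.24 + 17.6·22.1·0.42 + 17.4·22.1·0.29] = 1100.93 + 696.755 = 1797.68.
Under uncorrelated errors the observed covariances equal the true-score covariances, so only the own-variance terms attenuate.
True-score variance = [17.6²·0.61 + 17.4²·0.75 + 22.1²·0.87] + 696.755 = 840.94 + 696.755 = 1537.7.
Reliability = 1537.7 / 1797.68 = 0.855.

0.855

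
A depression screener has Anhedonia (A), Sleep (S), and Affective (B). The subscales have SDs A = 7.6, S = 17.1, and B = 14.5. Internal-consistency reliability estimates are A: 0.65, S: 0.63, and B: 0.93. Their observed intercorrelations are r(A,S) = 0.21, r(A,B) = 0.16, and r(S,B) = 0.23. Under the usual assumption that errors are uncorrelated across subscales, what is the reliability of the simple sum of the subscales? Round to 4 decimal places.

0.8127

Var(A+S+B) = 7.6² + 17.1² + 14.5² + 2·[7.6·17.1·0.21 + 7.6·14.5·0.16 + 17.1·14.5·0.23] = 560.42 + 203.904 = 764.324.
With uncorrelated errors the cross-covariances are all true-score covariance, so they carry over unchanged; only the diagonal terms shrink to ρᵢσᵢ².
True-score variance = [7.6²·0.65 + 17.1²·0.63 + 14.5²·0.93] + 203.904 = 417.295 + 203.904 = 621.199.
Reliability = 621.199 / 764.324 = 0.8127.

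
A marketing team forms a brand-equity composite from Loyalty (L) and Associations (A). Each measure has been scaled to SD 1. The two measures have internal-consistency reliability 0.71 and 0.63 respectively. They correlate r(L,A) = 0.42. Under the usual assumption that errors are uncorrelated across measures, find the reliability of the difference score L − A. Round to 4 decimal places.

Var(L−A) = 1 + 1 − 2·0.42 = 2 − 0.84 = 1.16.
Because errors are independent across components, Cov(Tᵢ,Tⱼ) = Cov(Xᵢ,Xⱼ); the off-diagonal part of the true-score variance is the same as above.
True-score variance = [0.71 + 0.63] − 0.84 = 1.34 − 0.84 = 0.5.
Reliability = 0.5 / 1.16 = 0.4310.

0.4310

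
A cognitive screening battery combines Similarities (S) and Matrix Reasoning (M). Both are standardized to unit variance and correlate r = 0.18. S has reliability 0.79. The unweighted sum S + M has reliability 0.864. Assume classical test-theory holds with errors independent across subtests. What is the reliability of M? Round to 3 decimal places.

Var(S+M) = 2 + 2·0.18 = 2.360.
True-score variance = ρ_S + ρ_M + 2·0.18, so 0.864 = (0.79 + ρ_M + 0.36) / 2.360.
ρ_M = 0.864·2.360 − 0.79 − 0.36 = 0.889.

0.889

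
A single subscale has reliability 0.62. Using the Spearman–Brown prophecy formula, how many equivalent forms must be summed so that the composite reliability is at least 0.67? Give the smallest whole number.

2

k ≥ ρ*(1−ρ₁)/(ρ₁(1−ρ*)) = 0.67·0.38 / (0.62·0.33) = 1.244.
Smallest integer k = 2.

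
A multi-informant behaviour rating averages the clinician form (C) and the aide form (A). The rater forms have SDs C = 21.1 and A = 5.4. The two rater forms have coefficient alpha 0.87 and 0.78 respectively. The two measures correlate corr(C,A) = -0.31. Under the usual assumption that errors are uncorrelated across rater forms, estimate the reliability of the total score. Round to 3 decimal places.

Var(C+A) = 21.1² + 5.4² + 2·[21.1·5.4·(-0.31)] = 474.37 − 70.6428 = 403.727.
Under uncorrelated errors the observed covariances equal the true-score covariances, so only the own-variance terms attenuate.
True-score variance = [21.1²·0.87 + 5.4²·0.78] − 70.6428 = 410.078 − 70.6428 = 339.435.
Reliability = 339.435 / 403.727 = 0.841.

0.841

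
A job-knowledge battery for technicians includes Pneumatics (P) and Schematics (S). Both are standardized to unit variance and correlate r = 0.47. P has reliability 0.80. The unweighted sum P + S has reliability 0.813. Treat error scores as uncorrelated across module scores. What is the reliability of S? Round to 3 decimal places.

0.650

Var(P+S) = 2 + 2·0.47 = 2.940.
True-score variance = ρ_P + ρ_S + 2·0.47, so 0.813 = (0.80 + ρ_S + 0.94) / 2.940.
ρ_S = 0.813·2.940 − 0.80 − 0.94 = 0.650.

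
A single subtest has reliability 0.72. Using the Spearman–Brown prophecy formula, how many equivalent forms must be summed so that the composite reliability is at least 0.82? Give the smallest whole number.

2

k ≥ ρ*(1−ρ₁)/(ρ₁(1−ρ*)) = 0.82·0.28 / (0.72·0.18) = 1.772.
Smallest integer k = 2.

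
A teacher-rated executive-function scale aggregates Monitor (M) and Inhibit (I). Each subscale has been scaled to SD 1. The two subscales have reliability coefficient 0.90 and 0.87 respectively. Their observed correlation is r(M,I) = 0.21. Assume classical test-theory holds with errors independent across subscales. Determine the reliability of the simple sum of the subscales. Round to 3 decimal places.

0.905

Var(M+I) = 2 + 2·[0.21] = 2 + 0.42 = 2.42.
Because errors are independent across components, Cov(Tᵢ,Tⱼ) = Cov(Xᵢ,Xⱼ); the off-diagonal part of the true-score variance is the same as above.
True-score variance = [0.90 + 0.87] + 0.42 = 1.77 + 0.42 = 2.19.
Reliability = 2.19 / 2.42 = 0.905.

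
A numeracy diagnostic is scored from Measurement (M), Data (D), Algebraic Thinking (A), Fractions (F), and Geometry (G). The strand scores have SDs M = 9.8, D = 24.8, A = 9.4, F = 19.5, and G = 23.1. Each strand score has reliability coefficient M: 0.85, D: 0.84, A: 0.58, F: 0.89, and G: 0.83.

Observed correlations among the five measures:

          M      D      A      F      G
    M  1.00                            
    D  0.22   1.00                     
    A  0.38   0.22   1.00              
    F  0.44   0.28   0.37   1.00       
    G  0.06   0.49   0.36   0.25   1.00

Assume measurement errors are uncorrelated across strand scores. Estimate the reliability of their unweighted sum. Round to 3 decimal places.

Var(M+D+A+F+G) = 9.8² + 24.8² + 9.4² + 19.5² + 23.1² + 2·[9.8·24.8·0.22 + 9.8·9.4·0.38 + 9.8·19.5·0.44 + 9.8·23.1·0.06 + 24.8·9.4·0.22 + 24.8·19.5·0.28 + 24.8·23.1·0.49 + 9.4·19.5·0.37 + 9.4·23.1·0.36 + 19.5·23.1·0.25] = 1713.3 + 1824.3 = 3537.6.
With uncorrelated errors the cross-covariances are all true-score covariance, so they carry over unchanged; only the diagonal terms shrink to ρᵢσᵢ².
True-score variance = [9.8²·0.85 + 24.8²·0.84 + 9.4²·0.58 + 19.5²·0.89 + 23.1²·0.83] + 1824.3 = 1430.84 + 1824.3 = 3255.14.
Reliability = 3255.14 / 3537.6 = 0.920.

0.920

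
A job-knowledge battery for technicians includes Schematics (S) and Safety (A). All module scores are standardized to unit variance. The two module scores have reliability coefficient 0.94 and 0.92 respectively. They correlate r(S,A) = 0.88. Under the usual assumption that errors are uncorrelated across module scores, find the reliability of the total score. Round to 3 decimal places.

0.963

Var(S+A) = 2 + 2·[0.88] = 2 + 1.76 = 3.76.
With uncorrelated errors the cross-covariances are all true-score covariance, so they carry over unchanged; only the diagonal terms shrink to ρᵢσᵢ².
True-score variance = [0.94 + 0.92] + 1.76 = 1.86 + 1.76 = 3.62.
Reliability = 3.62 / 3.76 = 0.963.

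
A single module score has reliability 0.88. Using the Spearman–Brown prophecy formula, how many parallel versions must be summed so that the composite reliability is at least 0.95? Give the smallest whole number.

3

k ≥ ρ*(1−ρ₁)/(ρ₁(1−ρ*)) = 0.95·0.12 / (0.88·0.05) = 2.591.
Smallest integer k = 3.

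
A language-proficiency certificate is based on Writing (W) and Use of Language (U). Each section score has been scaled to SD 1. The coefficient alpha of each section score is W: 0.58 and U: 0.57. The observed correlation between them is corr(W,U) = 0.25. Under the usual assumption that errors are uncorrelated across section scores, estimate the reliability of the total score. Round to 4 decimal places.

Var(W+U) = 2 + 2·[0.25] = 2 + 0.5 = 2.5.
With uncorrelated errors the cross-covariances are all true-score covariance, so they carry over unchanged; only the diagonal terms shrink to ρᵢσᵢ².
True-score variance = [0.58 + 0.57] + 0.5 = 1.15 + 0.5 = 1.65.
Reliability = 1.65 / 2.5 = 0.6600.

0.6600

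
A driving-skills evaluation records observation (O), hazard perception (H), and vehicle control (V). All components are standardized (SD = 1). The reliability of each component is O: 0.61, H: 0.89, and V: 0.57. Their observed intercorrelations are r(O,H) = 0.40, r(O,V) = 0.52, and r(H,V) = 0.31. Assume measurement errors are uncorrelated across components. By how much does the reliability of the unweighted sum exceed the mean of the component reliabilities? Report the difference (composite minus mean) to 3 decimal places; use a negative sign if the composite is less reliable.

Var(sum) = 3 + 2.46 = 5.46; true-score variance = 2.07 + 2.46 = 4.53; composite reliability = 0.8297.
Mean component reliability = 0.6900.
Difference = 0.8297 − 0.6900 = 0.140.

0.140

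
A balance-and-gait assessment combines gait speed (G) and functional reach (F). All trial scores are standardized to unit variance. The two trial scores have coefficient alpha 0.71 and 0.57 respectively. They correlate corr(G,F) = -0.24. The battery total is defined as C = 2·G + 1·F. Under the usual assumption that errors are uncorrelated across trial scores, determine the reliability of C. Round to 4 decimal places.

Var(C) = 2² + 1 + 2·[2·(-0.24)] = 5 − 0.96 = 4.04.
With uncorrelated errors the cross-covariances are all true-score covariance, so they carry over unchanged; only the diagonal terms shrink to ρᵢσᵢ².
True-score variance = [2²·0.71 + 0.57] − 0.96 = 3.41 − 0.96 = 2.45.
Reliability = 2.45 / 4.04 = 0.6064.

0.6064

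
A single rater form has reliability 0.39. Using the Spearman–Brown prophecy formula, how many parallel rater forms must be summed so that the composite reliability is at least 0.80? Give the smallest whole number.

k ≥ ρ*(1−ρ₁)/(ρ₁(1−ρ*)) = 0.80·0.61 / (0.39·0.20) = 6.256.
Smallest integer k = 7.

7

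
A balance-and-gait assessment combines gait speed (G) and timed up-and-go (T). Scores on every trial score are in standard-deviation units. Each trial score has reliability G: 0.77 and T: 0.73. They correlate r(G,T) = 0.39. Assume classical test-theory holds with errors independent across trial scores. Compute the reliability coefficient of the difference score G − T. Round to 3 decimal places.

0.590

Var(G−T) = 1 + 1 − 2·0.39 = 2 − 0.78 = 1.22.
Under uncorrelated errors the observed covariances equal the true-score covariances, so only the own-variance terms attenuate.
True-score variance = [0.77 + 0.73] − 0.78 = 1.5 − 0.78 = 0.72.
Reliability = 0.72 / 1.22 = 0.590.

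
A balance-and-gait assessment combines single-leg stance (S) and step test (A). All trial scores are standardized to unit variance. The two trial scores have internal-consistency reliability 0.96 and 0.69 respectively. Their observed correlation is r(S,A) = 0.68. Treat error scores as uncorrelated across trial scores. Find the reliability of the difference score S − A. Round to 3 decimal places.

0.453

Var(S−A) = 1 + 1 − 2·0.68 = 2 − 1.36 = 0.64.
Under uncorrelated errors the observed covariances equal the true-score covariances, so only the own-variance terms attenuate.
True-score variance = [0.96 + 0.69] − 1.36 = 1.65 − 1.36 = 0.29.
Reliability = 0.29 / 0.64 = 0.453.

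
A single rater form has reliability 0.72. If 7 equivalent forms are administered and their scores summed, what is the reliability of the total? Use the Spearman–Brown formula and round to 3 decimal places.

0.947

ρ_k = kρ / (1 + (k−1)ρ) = 7·0.72 / (1 + 6·0.72) = 5.040 / 5.320 = 0.947.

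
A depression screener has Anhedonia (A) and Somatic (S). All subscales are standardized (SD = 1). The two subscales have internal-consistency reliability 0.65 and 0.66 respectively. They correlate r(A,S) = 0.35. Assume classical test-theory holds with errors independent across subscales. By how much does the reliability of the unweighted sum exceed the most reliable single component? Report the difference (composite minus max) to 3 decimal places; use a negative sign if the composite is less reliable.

Var(sum) = 2 + 0.7 = 2.7; true-score variance = 1.31 + 0.7 = 2.01; composite reliability = 0.7444.
Max component reliability = 0.6600.
Difference = 0.7444 − 0.6600 = 0.084.

0.084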